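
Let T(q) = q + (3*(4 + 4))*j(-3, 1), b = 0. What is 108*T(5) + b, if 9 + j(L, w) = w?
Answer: -20196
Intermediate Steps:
j(L, w) = -9 + w
T(q) = -192 + q (T(q) = q + (3*(4 + 4))*(-9 + 1) = q + (3*8)*(-8) = q + 24*(-8) = q - 192 = -192 + q)
108*T(5) + b = 108*(-192 + 5) + 0 = 108*(-187) + 0 = -20196 + 0 = -20196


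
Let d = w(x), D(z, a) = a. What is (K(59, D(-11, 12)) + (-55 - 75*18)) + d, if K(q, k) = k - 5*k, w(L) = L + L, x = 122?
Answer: -1209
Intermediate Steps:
w(L) = 2*L
K(q, k) = -4*k
d = 244 (d = 2*122 = 244)
(K(59, D(-11, 12)) + (-55 - 75*18)) + d = (-4*12 + (-55 - 75*18)) + 244 = (-48 + (-55 - 1350)) + 244 = (-48 - 1405) + 244 = -1453 + 244 = -1209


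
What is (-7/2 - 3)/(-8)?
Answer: 13/16 ≈ 0.81250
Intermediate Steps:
(-7/2 - 3)/(-8) = (-7*½ - 3)*(-⅛) = (-7/2 - 3)*(-⅛) = -13/2*(-⅛) = 13/16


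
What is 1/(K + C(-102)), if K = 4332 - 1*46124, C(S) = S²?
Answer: -1/31388 ≈ -3.1859e-5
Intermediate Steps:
K = -41792 (K = 4332 - 46124 = -41792)
1/(K + C(-102)) = 1/(-41792 + (-102)²) = 1/(-41792 + 10404) = 1/(-31388) = -1/31388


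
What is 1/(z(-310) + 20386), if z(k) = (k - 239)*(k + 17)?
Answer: 1/181243 ≈ 5.5175e-6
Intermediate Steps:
z(k) = (-239 + k)*(17 + k)
1/(z(-310) + 20386) = 1/((-4063 + (-310)**2 - 222*(-310)) + 20386) = 1/((-4063 + 96100 + 68820) + 20386) = 1/(160857 + 20386) = 1/181243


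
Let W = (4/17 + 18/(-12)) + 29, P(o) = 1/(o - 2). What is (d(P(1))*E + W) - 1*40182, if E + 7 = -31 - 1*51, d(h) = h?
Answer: -1362219/34 ≈ -40065.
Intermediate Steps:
P(o) = 1/(-2 + o)
E = -89 (E = -7 + (-31 - 1*51) = -7 + (-31 - 51) = -7 - 82 = -89)
W = 943/34 (W = (4*(1/17) + 18*(-1/12)) + 29 = (4/17 - 3/2) + 29 = -43/34 + 29 = 943/34 ≈ 27.735)
(d(P(1))*E + W) - 1*40182 = (-89/(-2 + 1) + 943/34) - 1*40182 = (-89/(-1) + 943/34) - 40182 = (-1*(-89) + 943/34) - 40182 = (89 + 943/34) - 40182 = 3969/34 - 40182 = -1362219/34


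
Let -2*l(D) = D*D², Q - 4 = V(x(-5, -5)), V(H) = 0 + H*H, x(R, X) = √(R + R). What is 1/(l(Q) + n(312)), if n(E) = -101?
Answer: ⅐ ≈ 0.14286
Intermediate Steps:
x(R, X) = √2*√R (x(R, X) = √(2*R) = √2*√R)
V(H) = H² (V(H) = 0 + H² = H²)
Q = -6 (Q = 4 + (√2*√(-5))² = 4 + (√2*(I*√5))² = 4 + (I*√10)² = 4 - 10 = -6)
l(D) = -D³/2 (l(D) = -D*D²/2 = -D³/2)
1/(l(Q) + n(312)) = 1/(-½*(-6)³ - 101) = 1/(-½*(-216) - 101) = 1/(108 - 101) = 1/7 = ⅐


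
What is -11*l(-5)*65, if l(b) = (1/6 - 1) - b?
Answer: -17875/6 ≈ -2979.2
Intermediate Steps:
l(b) = -5/6 - b (l(b) = (1/6 - 1) - b = -5/6 - b)
-11*l(-5)*65 = -11*(-5/6 - 1*(-5))*65 = -11*(-5/6 + 5)*65 = -11*25/6*65 = -275/6*65 = -17875/6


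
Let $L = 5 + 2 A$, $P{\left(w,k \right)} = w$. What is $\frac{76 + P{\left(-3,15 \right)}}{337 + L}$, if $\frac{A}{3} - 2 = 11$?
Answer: $\frac{73}{420} \approx 0.17381$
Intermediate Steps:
$A = 39$ ($A = 6 + 3 \cdot 11 = 6 + 33 = 39$)
$L = 83$ ($L = 5 + 2 \cdot 39 = 5 + 78 = 83$)
$\frac{76 + P{\left(-3,15 \right)}}{337 + L} = \frac{76 - 3}{337 + 83} = \frac{73}{420}$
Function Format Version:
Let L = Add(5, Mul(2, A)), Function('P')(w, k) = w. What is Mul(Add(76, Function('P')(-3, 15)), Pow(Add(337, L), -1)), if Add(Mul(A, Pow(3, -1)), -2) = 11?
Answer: Rational(73, 420) ≈ 0.17381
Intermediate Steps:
A = 39 (A = Add(6, Mul(3, 11)) = Add(6, 33) = 39)
L = 83 (L = Add(5, Mul(2, 39)) = Add(5, 78) = 83)
Mul(Add(76, Function('P')(-3, 15)), Pow(Add(337, L), -1)) = Mul(Add(76, -3), Pow(Add(337, 83), -1)) = Mul(73, Pow(420, -1)) = Mul(73, Rational(1, 420)) = Rational(73, 420)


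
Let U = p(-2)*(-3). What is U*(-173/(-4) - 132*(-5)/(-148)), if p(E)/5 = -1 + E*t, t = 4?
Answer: 775035/148 ≈ 5236.7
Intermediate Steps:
p(E) = -5 + 20*E (p(E) = 5*(-1 + E*4) = 5*(-1 + 4*E) = -5 + 20*E)
U = 135 (U = (-5 + 20*(-2))*(-3) = (-5 - 40)*(-3) = -45*(-3) = 135)
U*(-173/(-4) - 132*(-5)/(-148)) = 135*(-173/(-4) - 132*(-5)/(-148)) = 135*(-173*(-1/4) + 660*(-1/148)) = 135*(173/4 - 165/37) = 135*(5741/148) = 775035/148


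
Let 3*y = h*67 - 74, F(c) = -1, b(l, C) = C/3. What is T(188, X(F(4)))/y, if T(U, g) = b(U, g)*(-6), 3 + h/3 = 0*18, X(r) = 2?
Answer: 12/677 ≈ 0.017725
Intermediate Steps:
b(l, C) = C/3 (b(l, C) = C*(⅓) = C/3)
h = -9 (h = -9 + 3*(0*18) = -9 + 3*0 = -9 + 0 = -9)
T(U, g) = -2*g (T(U, g) = (g/3)*(-6) = -2*g)
y = -677/3 (y = (-9*67 - 74)/3 = (-603 - 74)/3 = (⅓)*(-677) = -677/3 ≈ -225.67)
T(188, X(F(4)))/y = (-2*2)/(-677/3) = -4*(-3/677) = 12/677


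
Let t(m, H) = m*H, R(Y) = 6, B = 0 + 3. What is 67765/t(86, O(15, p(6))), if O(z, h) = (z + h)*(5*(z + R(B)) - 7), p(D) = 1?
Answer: 67765/134848 ≈ 0.50253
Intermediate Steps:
B = 3
O(z, h) = (23 + 5*z)*(h + z) (O(z, h) = (z + h)*(5*(z + 6) - 7) = (h + z)*(5*(6 + z) - 7) = (h + z)*((30 + 5*z) - 7) = (h + z)*(23 + 5*z) = (23 + 5*z)*(h + z))
t(m, H) = H*m
67765/t(86, O(15, p(6))) = 67765/(((5*15² + 23*1 + 23*15 + 5*1*15)*86)) = 67765/(((5*225 + 23 + 345 + 75)*86)) = 67765/(((1125 + 23 + 345 + 75)*86)) = 67765/((1568*86)) = 67765/134848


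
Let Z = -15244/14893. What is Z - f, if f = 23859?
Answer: -355347331/14893 ≈ -23860.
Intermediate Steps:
Z = -15244/14893 (Z = -15244*1/14893 = -15244/14893 ≈ -1.0236)
Z - f = -15244/14893 - 1*23859 = -15244/14893 - 23859 = -355347331/14893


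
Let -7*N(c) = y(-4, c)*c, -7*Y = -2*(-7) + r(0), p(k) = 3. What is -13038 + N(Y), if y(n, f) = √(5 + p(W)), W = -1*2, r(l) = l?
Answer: -13038 + 4*√2/7 ≈ -13037.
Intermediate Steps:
W = -2
Y = -2 (Y = -(-2*(-7) + 0)/7 = -(14 + 0)/7 = -⅐*14 = -2)
y(n, f) = 2*√2 (y(n, f) = √(5 + 3) = √8 = 2*√2)
N(c) = -2*c*√2/7 (N(c) = -2*√2*c/7 = -2*c*√2/7)
-13038 + N(Y) = -13038 - 2/7*(-2)*√2 = -13038 + 4*√2/7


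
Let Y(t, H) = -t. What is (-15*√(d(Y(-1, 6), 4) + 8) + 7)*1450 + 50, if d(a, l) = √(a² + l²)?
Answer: 10200 - 21750*√(8 + √17) ≈ -65530.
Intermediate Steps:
(-15*√(d(Y(-1, 6), 4) + 8) + 7)*1450 + 50 = (-15*√(√((-1*(-1))² + 4²) + 8) + 7)*1450 + 50 = (-15*√(√(1² + 16) + 8) + 7)*1450 + 50 = (-15*√(√(1 + 16) + 8) + 7)*1450 + 50 = (-15*√(√17 + 8) + 7)*1450 + 50 = (-15*√(8 + √17) + 7)*1450 + 50 = (7 - 15*√(8 + √17))*1450 + 50 = (10150 - 21750*√(8 + √17)) + 50 = 10200 - 21750*√(8 + √17)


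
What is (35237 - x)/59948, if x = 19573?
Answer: 3916/14987 ≈ 0.26129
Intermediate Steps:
(35237 - x)/59948 = (35237 - 1*19573)/59948 = (35237 - 19573)*(1/59948) = 15664*(1/59948) = 3916/14987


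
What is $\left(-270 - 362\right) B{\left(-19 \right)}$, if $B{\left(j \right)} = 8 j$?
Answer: $96064$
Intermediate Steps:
$\left(-270 - 362\right) B{\left(-19 \right)} = \left(-270 - 362\right) 8 \left(-19\right) = \left(-632\right) \left(-152\right) = 96064$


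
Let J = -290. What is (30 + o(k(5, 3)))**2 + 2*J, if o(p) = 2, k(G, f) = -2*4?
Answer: 444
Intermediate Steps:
k(G, f) = -8
(30 + o(k(5, 3)))**2 + 2*J = (30 + 2)**2 + 2*(-290) = 32**2 - 580 = 1024 - 580 = 444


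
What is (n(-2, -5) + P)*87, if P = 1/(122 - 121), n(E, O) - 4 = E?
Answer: 261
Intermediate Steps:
n(E, O) = 4 + E
P = 1 (P = 1/1 = 1)
(n(-2, -5) + P)*87 = ((4 - 2) + 1)*87 = (2 + 1)*87 = 3*87 = 261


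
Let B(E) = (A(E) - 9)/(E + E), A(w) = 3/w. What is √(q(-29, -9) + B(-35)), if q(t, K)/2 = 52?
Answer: √127559/35 ≈ 10.204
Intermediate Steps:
q(t, K) = 104 (q(t, K) = 2*52 = 104)
B(E) = (-9 + 3/E)/(2*E) (B(E) = (3/E - 9)/(E + E) = (-9 + 3/E)/((2*E)) = (-9 + 3/E)*(1/(2*E)) = (-9 + 3/E)/(2*E))
√(q(-29, -9) + B(-35)) = √(104 + (3/2)*(1 - 3*(-35))/(-35)²) = √(104 + (3/2)*(1/1225)*(1 + 105)) = √(104 + (3/2)*(1/1225)*106) = √(104 + 159/1225) = √(127559/1225) = √127559/35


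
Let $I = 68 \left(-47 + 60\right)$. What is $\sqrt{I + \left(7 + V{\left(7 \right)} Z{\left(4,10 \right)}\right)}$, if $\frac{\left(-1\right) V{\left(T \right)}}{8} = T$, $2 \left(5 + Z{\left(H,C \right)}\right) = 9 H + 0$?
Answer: $\sqrt{163} \approx 12.767$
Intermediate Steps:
$Z{\left(H,C \right)} = -5 + \frac{9 H}{2}$ ($Z{\left(H,C \right)} = -5 + \frac{9 H + 0}{2} = -5 + \frac{9 H}{2}$)
$V{\left(T \right)} = - 8 T$
$I = 884$ ($I = 68 \cdot 13 = 884$)
$\sqrt{I + \left(7 + V{\left(7 \right)} Z{\left(4,10 \right)}\right)} = \sqrt{884 + \left(7 + \left(-8\right) 7 \left(-5 + \frac{9}{2} \cdot 4\right)\right)} = \sqrt{884 + \left(7 - 56 \left(-5 + 18\right)\right)} = \sqrt{884 + \left(7 - 728\right)} = \sqrt{884 - 721} = \sqrt{163}$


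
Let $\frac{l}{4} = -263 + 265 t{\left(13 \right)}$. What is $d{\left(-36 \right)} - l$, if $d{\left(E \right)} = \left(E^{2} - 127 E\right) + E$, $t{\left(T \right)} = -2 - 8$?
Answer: $17484$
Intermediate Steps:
$t{\left(T \right)} = -10$
$l = -11652$ ($l = 4 \left(-263 + 265 \left(-10\right)\right) = 4 \left(-263 - 2650\right) = 4 \left(-2913\right) = -11652$)
$d{\left(E \right)} = E^{2} - 126 E$
$d{\left(-36 \right)} - l = - 36 \left(-126 - 36\right) - -11652 = \left(-36\right) \left(-162\right) + 11652 = 5832 + 11652 = 17484$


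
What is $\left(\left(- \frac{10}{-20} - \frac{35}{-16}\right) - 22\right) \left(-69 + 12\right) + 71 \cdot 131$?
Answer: $\frac{166429}{16} \approx 10402.0$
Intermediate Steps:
$\left(\left(- \frac{10}{-20} - \frac{35}{-16}\right) - 22\right) \left(-69 + 12\right) + 71 \cdot 131 = \left(\left(\left(-10\right) \left(- \frac{1}{20}\right) - - \frac{35}{16}\right) - 22\right) \left(-57\right) + 9301 = \left(\left(\frac{1}{2} + \frac{35}{16}\right) - 22\right) \left(-57\right) + 9301 = \left(\frac{43}{16} - 22\right) \left(-57\right) + 9301 = \left(- \frac{309}{16}\right) \left(-57\right) + 9301 = \frac{17613}{16} + 9301 = \frac{166429}{16}$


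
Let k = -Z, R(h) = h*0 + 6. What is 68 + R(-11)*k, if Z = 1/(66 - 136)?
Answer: 2383/35 ≈ 68.086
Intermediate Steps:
Z = -1/70 (Z = 1/(-70) = -1/70 ≈ -0.014286)
R(h) = 6 (R(h) = 0 + 6 = 6)
k = 1/70 (k = -1*(-1/70) = 1/70 ≈ 0.014286)
68 + R(-11)*k = 68 + 6*(1/70) = 68 + 3/35 = 2383/35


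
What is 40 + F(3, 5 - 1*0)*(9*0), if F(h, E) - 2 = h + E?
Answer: 40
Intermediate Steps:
F(h, E) = 2 + E + h (F(h, E) = 2 + (h + E) = 2 + (E + h) = 2 + E + h)
40 + F(3, 5 - 1*0)*(9*0) = 40 + (2 + (5 - 1*0) + 3)*(9*0) = 40 + (2 + (5 + 0) + 3)*0 = 40 + (2 + 5 + 3)*0 = 40 + 10*0 = 40 + 0 = 40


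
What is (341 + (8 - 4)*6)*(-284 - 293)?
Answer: -210605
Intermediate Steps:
(341 + (8 - 4)*6)*(-284 - 293) = (341 + 4*6)*(-577) = (341 + 24)*(-577) = 365*(-577) = -210605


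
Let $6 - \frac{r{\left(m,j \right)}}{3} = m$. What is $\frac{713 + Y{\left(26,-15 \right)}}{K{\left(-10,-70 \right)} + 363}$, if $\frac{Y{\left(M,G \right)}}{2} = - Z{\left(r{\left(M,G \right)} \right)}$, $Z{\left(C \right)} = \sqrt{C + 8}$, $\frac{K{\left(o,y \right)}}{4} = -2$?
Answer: $\frac{713}{355} - \frac{4 i \sqrt{13}}{355} \approx 2.0084 - 0.040626 i$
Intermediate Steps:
$r{\left(m,j \right)} = 18 - 3 m$
$K{\left(o,y \right)} = -8$ ($K{\left(o,y \right)} = 4 \left(-2\right) = -8$)
$Z{\left(C \right)} = \sqrt{8 + C}$
$Y{\left(M,G \right)} = - 2 \sqrt{26 - 3 M}$ ($Y{\left(M,G \right)} = 2 \left(- \sqrt{8 - \left(-18 + 3 M\right)}\right) = 2 \left(- \sqrt{26 - 3 M}\right) = - 2 \sqrt{26 - 3 M}$)
$\frac{713 + Y{\left(26,-15 \right)}}{K{\left(-10,-70 \right)} + 363} = \frac{713 - 2 \sqrt{26 - 78}}{-8 + 363} = \frac{713 - 2 \sqrt{26 - 78}}{355} = \left(713 - 2 \sqrt{-52}\right) \frac{1}{355} = \left(713 - 2 \cdot 2 i \sqrt{13}\right) \frac{1}{355} = \left(713 - 4 i \sqrt{13}\right) \frac{1}{355} = \frac{713}{355} - \frac{4 i \sqrt{13}}{355}$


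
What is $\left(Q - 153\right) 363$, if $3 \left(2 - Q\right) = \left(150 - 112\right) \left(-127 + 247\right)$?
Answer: $-606573$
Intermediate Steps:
$Q = -1518$ ($Q = 2 - \frac{\left(150 - 112\right) \left(-127 + 247\right)}{3} = 2 - \frac{38 \cdot 120}{3} = 2 - 1520 = -1518$)
$\left(Q - 153\right) 363 = \left(-1518 - 153\right) 363 = \left(-1671\right) 363 = -606573$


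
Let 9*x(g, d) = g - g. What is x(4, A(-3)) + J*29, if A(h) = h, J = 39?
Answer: 1131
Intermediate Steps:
x(g, d) = 0 (x(g, d) = (g - g)/9 = (⅑)*0 = 0)
x(4, A(-3)) + J*29 = 0 + 39*29 = 0 + 1131 = 1131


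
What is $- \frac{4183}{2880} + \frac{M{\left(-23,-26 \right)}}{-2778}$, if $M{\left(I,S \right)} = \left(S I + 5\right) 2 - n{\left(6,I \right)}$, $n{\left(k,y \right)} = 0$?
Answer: $- \frac{2515609}{1333440} \approx -1.8866$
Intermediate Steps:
$M{\left(I,S \right)} = 10 + 2 I S$ ($M{\left(I,S \right)} = \left(S I + 5\right) 2 - 0 = \left(I S + 5\right) 2 + 0 = \left(5 + I S\right) 2 + 0 = \left(10 + 2 I S\right) + 0 = 10 + 2 I S$)
$- \frac{4183}{2880} + \frac{M{\left(-23,-26 \right)}}{-2778} = - \frac{4183}{2880} + \frac{10 + 2 \left(-23\right) \left(-26\right)}{-2778} = \left(-4183\right) \frac{1}{2880} + \left(10 + 1196\right) \left(- \frac{1}{2778}\right) = - \frac{4183}{2880} + 1206 \left(- \frac{1}{2778}\right) = - \frac{4183}{2880} - \frac{201}{463} = - \frac{2515609}{1333440}$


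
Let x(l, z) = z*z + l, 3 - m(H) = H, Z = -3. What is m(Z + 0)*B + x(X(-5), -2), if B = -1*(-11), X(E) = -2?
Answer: 68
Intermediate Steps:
m(H) = 3 - H
x(l, z) = l + z**2 (x(l, z) = z**2 + l = l + z**2)
B = 11
m(Z + 0)*B + x(X(-5), -2) = (3 - (-3 + 0))*11 + (-2 + (-2)**2) = (3 - 1*(-3))*11 + (-2 + 4) = (3 + 3)*11 + 2 = 6*11 + 2 = 66 + 2 = 68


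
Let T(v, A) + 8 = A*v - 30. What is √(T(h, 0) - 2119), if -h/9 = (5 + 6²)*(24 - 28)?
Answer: I*√2157 ≈ 46.444*I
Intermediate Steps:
h = 1476 (h = -9*(5 + 6²)*(24 - 28) = -9*(5 + 36)*(-4) = -369*(-4) = -9*(-164) = 1476)
T(v, A) = -38 + A*v (T(v, A) = -8 + (A*v - 30) = -8 + (-30 + A*v) = -38 + A*v)
√(T(h, 0) - 2119) = √((-38 + 0*1476) - 2119) = √((-38 + 0) - 2119) = √(-38 - 2119) = √(-2157) = I*√2157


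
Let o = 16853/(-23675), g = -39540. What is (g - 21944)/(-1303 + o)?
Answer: 727816850/15432689 ≈ 47.161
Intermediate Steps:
o = -16853/23675 (o = 16853*(-1/23675) = -16853/23675 ≈ -0.71185)
(g - 21944)/(-1303 + o) = (-39540 - 21944)/(-1303 - 16853/23675) = -61484/(-30865378/23675) = -61484*(-23675/30865378) = 727816850/15432689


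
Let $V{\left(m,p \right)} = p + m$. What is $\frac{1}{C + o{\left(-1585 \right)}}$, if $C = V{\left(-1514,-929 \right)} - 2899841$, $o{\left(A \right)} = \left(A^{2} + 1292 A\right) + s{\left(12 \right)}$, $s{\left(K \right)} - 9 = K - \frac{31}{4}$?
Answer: $- \frac{4}{9751463} \approx -4.1019 \cdot 10^{-7}$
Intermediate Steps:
$s{\left(K \right)} = \frac{5}{4} + K$ ($s{\left(K \right)} = 9 + \left(K - \frac{31}{4}\right) = 9 + \left(- \frac{31}{4} + K\right) = \frac{5}{4} + K$)
$o{\left(A \right)} = \frac{53}{4} + A^{2} + 1292 A$ ($o{\left(A \right)} = \left(A^{2} + 1292 A\right) + \left(\frac{5}{4} + 12\right) = \left(A^{2} + 1292 A\right) + \frac{53}{4} = \frac{53}{4} + A^{2} + 1292 A$)
$V{\left(m,p \right)} = m + p$
$C = -2902284$ ($C = \left(-1514 - 929\right) - 2899841 = -2443 - 2899841 = -2902284$)
$\frac{1}{C + o{\left(-1585 \right)}} = \frac{1}{-2902284 + \left(\frac{53}{4} + \left(-1585\right)^{2} + 1292 \left(-1585\right)\right)} = \frac{1}{-2902284 + \left(\frac{53}{4} + 2512225 - 2047820\right)} = \frac{1}{-2902284 + \frac{1857673}{4}} = \frac{1}{- \frac{9751463}{4}} = - \frac{4}{9751463}$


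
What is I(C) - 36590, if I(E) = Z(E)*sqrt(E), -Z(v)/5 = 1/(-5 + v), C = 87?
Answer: -36590 - 5*sqrt(87)/82 ≈ -36591.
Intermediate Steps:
Z(v) = -5/(-5 + v)
I(E) = -5*sqrt(E)/(-5 + E) (I(E) = (-5/(-5 + E))*sqrt(E) = -5*sqrt(E)/(-5 + E))
I(C) - 36590 = -5*sqrt(87)/(-5 + 87) - 36590 = -5*sqrt(87)/82 - 36590 = -36590 - 5*sqrt(87)/82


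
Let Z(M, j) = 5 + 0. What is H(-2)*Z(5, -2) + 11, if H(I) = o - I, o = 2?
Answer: 31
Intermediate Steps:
Z(M, j) = 5
H(I) = 2 - I
H(-2)*Z(5, -2) + 11 = (2 - 1*(-2))*5 + 11 = (2 + 2)*5 + 11 = 4*5 + 11 = 20 + 11 = 31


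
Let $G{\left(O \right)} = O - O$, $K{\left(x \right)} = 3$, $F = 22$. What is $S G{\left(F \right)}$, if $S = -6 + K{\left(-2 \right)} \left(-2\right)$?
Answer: $0$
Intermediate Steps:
$G{\left(O \right)} = 0$
$S = -12$ ($S = -6 + 3 \left(-2\right) = -6 - 6 = -12$)
$S G{\left(F \right)} = \left(-12\right) 0 = 0$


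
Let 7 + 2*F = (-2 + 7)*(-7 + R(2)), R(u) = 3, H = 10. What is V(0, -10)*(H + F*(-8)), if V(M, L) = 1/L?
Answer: -59/5 ≈ -11.800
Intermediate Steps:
F = -27/2 (F = -7/2 + ((-2 + 7)*(-7 + 3))/2 = -7/2 + (5*(-4))/2 = -7/2 + (½)*(-20) = -7/2 - 10 = -27/2 ≈ -13.500)
V(0, -10)*(H + F*(-8)) = (10 - 27/2*(-8))/(-10) = -(10 + 108)/10 = -⅒*118 = -59/5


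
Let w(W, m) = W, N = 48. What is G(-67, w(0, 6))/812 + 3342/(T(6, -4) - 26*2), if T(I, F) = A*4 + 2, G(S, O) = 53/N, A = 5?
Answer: -21709367/194880 ≈ -111.40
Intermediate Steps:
G(S, O) = 53/48
T(I, F) = 22 (T(I, F) = 5*4 + 2 = 20 + 2 = 22)
G(-67, w(0, 6))/812 + 3342/(T(6, -4) - 26*2) = (53/48)/812 + 3342/(22 - 26*2) = (53/48)*(1/812) + 3342/(22 - 52) = 53/38976 + 3342/(-30) = 53/38976 + 3342*(-1/30) = 53/38976 - 557/5 = -21709367/194880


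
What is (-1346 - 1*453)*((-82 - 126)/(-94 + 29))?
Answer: -28784/5 ≈ -5756.8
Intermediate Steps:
(-1346 - 1*453)*((-82 - 126)/(-94 + 29)) = (-1346 - 453)*(-208/(-65)) = -(-374192)*(-1)/65 = -1799*16/5 = -28784/5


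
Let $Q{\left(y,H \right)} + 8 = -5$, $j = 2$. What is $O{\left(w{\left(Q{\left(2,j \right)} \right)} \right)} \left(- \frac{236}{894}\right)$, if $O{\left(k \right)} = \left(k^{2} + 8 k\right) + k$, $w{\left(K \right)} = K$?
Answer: $- \frac{6136}{447} \approx -13.727$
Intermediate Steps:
$Q{\left(y,H \right)} = -13$ ($Q{\left(y,H \right)} = -8 - 5 = -13$)
$O{\left(k \right)} = k^{2} + 9 k$
$O{\left(w{\left(Q{\left(2,j \right)} \right)} \right)} \left(- \frac{236}{894}\right) = - 13 \left(9 - 13\right) \left(- \frac{236}{894}\right) = \left(-13\right) \left(-4\right) \left(\left(-236\right) \frac{1}{894}\right) = 52 \left(- \frac{118}{447}\right) = - \frac{6136}{447}$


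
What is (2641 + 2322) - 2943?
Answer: 2020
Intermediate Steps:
(2641 + 2322) - 2943 = 4963 - 2943 = 2020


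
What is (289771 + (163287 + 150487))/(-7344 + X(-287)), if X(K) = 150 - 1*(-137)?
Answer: -603545/7057 ≈ -85.524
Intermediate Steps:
X(K) = 287 (X(K) = 150 + 137 = 287)
(289771 + (163287 + 150487))/(-7344 + X(-287)) = (289771 + (163287 + 150487))/(-7344 + 287) = (289771 + 313774)/(-7057) = 603545*(-1/7057) = -603545/7057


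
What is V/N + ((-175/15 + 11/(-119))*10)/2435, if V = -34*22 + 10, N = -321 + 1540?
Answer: -138542666/211934121 ≈ -0.65371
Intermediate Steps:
N = 1219
V = -738 (V = -748 + 10 = -738)
V/N + ((-175/15 + 11/(-119))*10)/2435 = -738/1219 + ((-175/15 + 11/(-119))*10)/2435 = -738*1/1219 + ((-175*1/15 + 11*(-1/119))*10)*(1/2435) = -738/1219 + ((-35/3 - 11/119)*10)*(1/2435) = -738/1219 - 4198/357*10*(1/2435) = -738/1219 - 41980/357*1/2435 = -738/1219 - 8396/173859 = -138542666/211934121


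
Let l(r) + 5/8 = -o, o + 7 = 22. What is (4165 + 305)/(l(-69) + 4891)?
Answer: 11920/13001 ≈ 0.91685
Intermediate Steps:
o = 15 (o = -7 + 22 = 15)
l(r) = -125/8 (l(r) = -5/8 - 1*15 = -5/8 - 15 = -125/8)
(4165 + 305)/(l(-69) + 4891) = (4165 + 305)/(-125/8 + 4891) = 4470/(39003/8) = 4470*(8/39003) = 11920/13001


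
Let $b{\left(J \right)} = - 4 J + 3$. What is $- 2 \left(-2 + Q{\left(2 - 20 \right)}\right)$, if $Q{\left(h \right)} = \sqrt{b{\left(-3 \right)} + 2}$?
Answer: $4 - 2 \sqrt{17} \approx -4.2462$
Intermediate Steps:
$b{\left(J \right)} = 3 - 4 J$
$Q{\left(h \right)} = \sqrt{17}$ ($Q{\left(h \right)} = \sqrt{\left(3 - -12\right) + 2} = \sqrt{\left(3 + 12\right) + 2} = \sqrt{15 + 2} = \sqrt{17}$)
$- 2 \left(-2 + Q{\left(2 - 20 \right)}\right) = - 2 \left(-2 + \sqrt{17}\right) = 4 - 2 \sqrt{17}$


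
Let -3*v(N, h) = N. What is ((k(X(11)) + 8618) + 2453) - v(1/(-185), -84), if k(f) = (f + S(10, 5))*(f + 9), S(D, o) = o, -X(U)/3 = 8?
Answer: 6302579/555 ≈ 11356.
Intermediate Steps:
X(U) = -24 (X(U) = -3*8 = -24)
v(N, h) = -N/3
k(f) = (5 + f)*(9 + f) (k(f) = (f + 5)*(f + 9) = (5 + f)*(9 + f))
((k(X(11)) + 8618) + 2453) - v(1/(-185), -84) = (((45 + (-24)² + 14*(-24)) + 8618) + 2453) - (-1)/(3*(-185)) = (((45 + 576 - 336) + 8618) + 2453) - (-1)*(-1)/(3*185) = ((285 + 8618) + 2453) - 1*1/555 = (8903 + 2453) - 1/555 = 11356 - 1/555 = 6302579/555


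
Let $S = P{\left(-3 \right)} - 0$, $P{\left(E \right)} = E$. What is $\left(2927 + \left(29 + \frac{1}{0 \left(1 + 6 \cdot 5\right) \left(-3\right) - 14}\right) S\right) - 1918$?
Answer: $\frac{12911}{14} \approx 922.21$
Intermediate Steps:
$S = -3$ ($S = -3 - 0 = -3 + 0 = -3$)
$\left(2927 + \left(29 + \frac{1}{0 \left(1 + 6 \cdot 5\right) \left(-3\right) - 14}\right) S\right) - 1918 = \left(2927 + \left(29 + \frac{1}{0 \left(1 + 6 \cdot 5\right) \left(-3\right) - 14}\right) \left(-3\right)\right) - 1918 = \left(2927 + \left(29 + \frac{1}{0 \left(1 + 30\right) \left(-3\right) - 14}\right) \left(-3\right)\right) - 1918 = \left(2927 + \left(29 + \frac{1}{0 \cdot 31 \left(-3\right) - 14}\right) \left(-3\right)\right) - 1918 = \left(2927 + \left(29 + \frac{1}{0 \left(-3\right) - 14}\right) \left(-3\right)\right) - 1918 = \left(2927 + \left(29 + \frac{1}{0 - 14}\right) \left(-3\right)\right) - 1918 = \left(2927 + \left(29 + \frac{1}{-14}\right) \left(-3\right)\right) - 1918 = \left(2927 + \left(29 - \frac{1}{14}\right) \left(-3\right)\right) - 1918 = \left(2927 + \frac{405}{14} \left(-3\right)\right) - 1918 = \left(2927 - \frac{1215}{14}\right) - 1918 = \frac{39763}{14} - 1918 = \frac{12911}{14}$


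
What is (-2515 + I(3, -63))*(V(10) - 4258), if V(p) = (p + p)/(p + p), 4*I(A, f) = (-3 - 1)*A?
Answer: 10719126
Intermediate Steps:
I(A, f) = -A (I(A, f) = ((-3 - 1)*A)/4 = (-4*A)/4 = -A)
V(p) = 1 (V(p) = (2*p)/((2*p)) = (2*p)*(1/(2*p)) = 1)
(-2515 + I(3, -63))*(V(10) - 4258) = (-2515 - 1*3)*(1 - 4258) = (-2515 - 3)*(-4257) = -2518*(-4257) = 10719126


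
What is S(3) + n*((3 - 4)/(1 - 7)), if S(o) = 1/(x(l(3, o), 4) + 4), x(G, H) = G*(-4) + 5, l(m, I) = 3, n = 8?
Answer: 1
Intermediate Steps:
x(G, H) = 5 - 4*G (x(G, H) = -4*G + 5 = 5 - 4*G)
S(o) = -⅓ (S(o) = 1/((5 - 4*3) + 4) = 1/((5 - 12) + 4) = 1/(-7 + 4) = 1/(-3) = -⅓)
S(3) + n*((3 - 4)/(1 - 7)) = -⅓ + 8*((3 - 4)/(1 - 7)) = -⅓ + 8*(-1/(-6)) = -⅓ + 8*(-1*(-⅙)) = -⅓ + 8*(⅙) = -⅓ + 4/3 = 1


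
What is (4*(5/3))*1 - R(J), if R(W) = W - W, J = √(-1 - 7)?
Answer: 20/3 ≈ 6.6667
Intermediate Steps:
J = 2*I*√2 (J = √(-8) = 2*I*√2 ≈ 2.8284*I)
R(W) = 0
(4*(5/3))*1 - R(J) = (4*(5/3))*1 - 1*0 = (4*(5*(⅓)))*1 + 0 = (4*(5/3))*1 + 0 = (20/3)*1 + 0 = 20/3 + 0 = 20/3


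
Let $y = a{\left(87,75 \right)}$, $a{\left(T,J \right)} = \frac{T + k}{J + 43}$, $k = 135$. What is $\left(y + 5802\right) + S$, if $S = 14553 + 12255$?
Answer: $\frac{1924101}{59} \approx 32612.0$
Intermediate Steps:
$a{\left(T,J \right)} = \frac{135 + T}{43 + J}$ ($a{\left(T,J \right)} = \frac{T + 135}{J + 43} = \frac{135 + T}{43 + J}$)
$y = \frac{111}{59}$ ($y = \frac{135 + 87}{43 + 75} = \frac{1}{118} \cdot 222 = \frac{111}{59} \approx 1.8814$)
$S = 26808$
$\left(y + 5802\right) + S = \left(\frac{111}{59} + 5802\right) + 26808 = \frac{342429}{59} + 26808 = \frac{1924101}{59}$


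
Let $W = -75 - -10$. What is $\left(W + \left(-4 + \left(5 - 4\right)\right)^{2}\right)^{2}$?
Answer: $3136$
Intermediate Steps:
$W = -65$ ($W = -75 + 10 = -65$)
$\left(W + \left(-4 + \left(5 - 4\right)\right)^{2}\right)^{2} = \left(-65 + \left(-4 + \left(5 - 4\right)\right)^{2}\right)^{2} = \left(-65 + \left(-4 + 1\right)^{2}\right)^{2} = \left(-65 + \left(-3\right)^{2}\right)^{2} = \left(-65 + 9\right)^{2} = \left(-56\right)^{2} = 3136$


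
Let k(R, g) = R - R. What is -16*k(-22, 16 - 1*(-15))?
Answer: 0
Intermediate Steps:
k(R, g) = 0
-16*k(-22, 16 - 1*(-15)) = -16*0 = 0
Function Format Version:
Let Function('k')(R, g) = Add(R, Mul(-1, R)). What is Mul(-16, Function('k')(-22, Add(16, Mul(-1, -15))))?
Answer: 0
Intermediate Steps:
Function('k')(R, g) = 0
Mul(-16, Function('k')(-22, Add(16, Mul(-1, -15)))) = Mul(-16, 0) = 0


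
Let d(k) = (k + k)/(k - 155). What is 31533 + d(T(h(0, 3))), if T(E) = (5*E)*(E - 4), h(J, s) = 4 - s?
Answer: 536064/17 ≈ 31533.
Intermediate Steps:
T(E) = 5*E*(-4 + E) (T(E) = (5*E)*(-4 + E) = 5*E*(-4 + E))
d(k) = 2*k/(-155 + k) (d(k) = (2*k)/(-155 + k) = 2*k/(-155 + k))
31533 + d(T(h(0, 3))) = 31533 + 2*(5*(4 - 1*3)*(-4 + (4 - 1*3)))/(-155 + 5*(4 - 1*3)*(-4 + (4 - 1*3))) = 31533 + 2*(5*(4 - 3)*(-4 + (4 - 3)))/(-155 + 5*(4 - 3)*(-4 + (4 - 3))) = 31533 + 2*(5*1*(-4 + 1))/(-155 + 5*1*(-4 + 1)) = 31533 + 2*(5*1*(-3))/(-155 + 5*1*(-3)) = 31533 + 2*(-15)/(-155 - 15) = 31533 + 2*(-15)/(-170) = 31533 + 2*(-15)*(-1/170) = 31533 + 3/17 = 536064/17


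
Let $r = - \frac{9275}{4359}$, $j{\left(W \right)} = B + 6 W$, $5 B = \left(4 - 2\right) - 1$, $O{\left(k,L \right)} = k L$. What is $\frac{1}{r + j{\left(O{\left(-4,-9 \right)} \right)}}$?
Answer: $\frac{21795}{4665704} \approx 0.0046713$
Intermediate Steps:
$O{\left(k,L \right)} = L k$
$B = \frac{1}{5}$ ($B = \frac{\left(4 - 2\right) - 1}{5} = \frac{2 - 1}{5} = \frac{1}{5} \cdot 1 = \frac{1}{5} \approx 0.2$)
$j{\left(W \right)} = \frac{1}{5} + 6 W$
$r = - \frac{9275}{4359}$ ($r = \left(-9275\right) \frac{1}{4359} = - \frac{9275}{4359} \approx -2.1278$)
$\frac{1}{r + j{\left(O{\left(-4,-9 \right)} \right)}} = \frac{1}{- \frac{9275}{4359} + \left(\frac{1}{5} + 6 \left(\left(-9\right) \left(-4\right)\right)\right)} = \frac{1}{- \frac{9275}{4359} + \left(\frac{1}{5} + 6 \cdot 36\right)} = \frac{1}{- \frac{9275}{4359} + \left(\frac{1}{5} + 216\right)} = \frac{1}{- \frac{9275}{4359} + \frac{1081}{5}} = \frac{1}{\frac{4665704}{21795}} = \frac{21795}{4665704}$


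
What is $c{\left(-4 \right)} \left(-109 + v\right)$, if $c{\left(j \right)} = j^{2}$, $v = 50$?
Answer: $-944$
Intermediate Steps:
$c{\left(-4 \right)} \left(-109 + v\right) = \left(-4\right)^{2} \left(-109 + 50\right) = 16 \left(-59\right) = -944$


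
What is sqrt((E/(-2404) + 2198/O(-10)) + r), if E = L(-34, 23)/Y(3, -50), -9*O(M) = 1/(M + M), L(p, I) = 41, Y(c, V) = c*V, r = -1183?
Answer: sqrt(512921746433046)/36060 ≈ 628.06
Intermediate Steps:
Y(c, V) = V*c
O(M) = -1/(18*M) (O(M) = -1/(9*(M + M)) = -1/(2*M)/9 = -1/(18*M))
E = -41/150 (E = 41/((-50*3)) = 41/(-150) = 41*(-1/150) = -41/150 ≈ -0.27333)
sqrt((E/(-2404) + 2198/O(-10)) + r) = sqrt((-41/150/(-2404) + 2198/((-1/18/(-10)))) - 1183) = sqrt((-41/150*(-1/2404) + 2198/((-1/18*(-1/10)))) - 1183) = sqrt((41/360600 + 2198/(1/180)) - 1183) = sqrt((41/360600 + 2198*180) - 1183) = sqrt((41/360600 + 395640) - 1183) = sqrt(142667784041/360600 - 1183) = sqrt(142241194241/360600) = sqrt(512921746433046)/36060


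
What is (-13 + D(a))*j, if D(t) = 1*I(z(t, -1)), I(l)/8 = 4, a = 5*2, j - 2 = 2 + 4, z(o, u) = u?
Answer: 152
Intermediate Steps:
j = 8 (j = 2 + (2 + 4) = 2 + 6 = 8)
a = 10
I(l) = 32 (I(l) = 8*4 = 32)
D(t) = 32 (D(t) = 1*32 = 32)
(-13 + D(a))*j = (-13 + 32)*8 = 19*8 = 152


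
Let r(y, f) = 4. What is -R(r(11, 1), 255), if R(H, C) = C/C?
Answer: -1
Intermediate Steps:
R(H, C) = 1
-R(r(11, 1), 255) = -1*1 = -1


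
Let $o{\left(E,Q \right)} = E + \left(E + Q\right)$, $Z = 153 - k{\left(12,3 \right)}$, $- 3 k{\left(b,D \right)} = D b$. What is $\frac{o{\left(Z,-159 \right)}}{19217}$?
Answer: $\frac{171}{19217} \approx 0.0088984$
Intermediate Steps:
$k{\left(b,D \right)} = - \frac{D b}{3}$
$Z = 165$ ($Z = 153 - \left(- \frac{1}{3}\right) 3 \cdot 12 = 153 - -12 = 153 + 12 = 165$)
$o{\left(E,Q \right)} = Q + 2 E$
$\frac{o{\left(Z,-159 \right)}}{19217} = \frac{-159 + 2 \cdot 165}{19217} = \left(-159 + 330\right) \frac{1}{19217} = 171 \cdot \frac{1}{19217} = \frac{171}{19217}$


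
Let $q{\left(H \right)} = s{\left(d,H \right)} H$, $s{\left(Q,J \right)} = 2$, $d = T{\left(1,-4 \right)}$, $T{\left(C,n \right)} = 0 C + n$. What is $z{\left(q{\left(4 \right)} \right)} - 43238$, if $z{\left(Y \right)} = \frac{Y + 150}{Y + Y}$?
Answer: $- \frac{345825}{8} \approx -43228.0$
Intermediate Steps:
$T{\left(C,n \right)} = n$ ($T{\left(C,n \right)} = 0 + n = n$)
$d = -4$
$q{\left(H \right)} = 2 H$
$z{\left(Y \right)} = \frac{150 + Y}{2 Y}$
$z{\left(q{\left(4 \right)} \right)} - 43238 = \frac{150 + 2 \cdot 4}{2 \cdot 2 \cdot 4} - 43238 = \frac{150 + 8}{2 \cdot 8} - 43238 = \frac{1}{2} \cdot \frac{1}{8} \cdot 158 - 43238 = \frac{79}{8} - 43238 = - \frac{345825}{8}$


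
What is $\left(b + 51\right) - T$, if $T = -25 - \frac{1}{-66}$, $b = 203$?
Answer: $\frac{18413}{66} \approx 278.98$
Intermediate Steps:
$T = - \frac{1649}{66}$ ($T = -25 - - \frac{1}{66} = -25 + \frac{1}{66} = - \frac{1649}{66} \approx -24.985$)
$\left(b + 51\right) - T = \left(203 + 51\right) - - \frac{1649}{66} = 254 + \frac{1649}{66} = \frac{18413}{66}$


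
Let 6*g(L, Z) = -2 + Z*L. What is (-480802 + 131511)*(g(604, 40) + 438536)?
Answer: -463749119917/3 ≈ -1.5458e+11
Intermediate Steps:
g(L, Z) = -1/3 + L*Z/6 (g(L, Z) = (-2 + Z*L)/6 = (-2 + L*Z)/6 = -1/3 + L*Z/6)
(-480802 + 131511)*(g(604, 40) + 438536) = (-480802 + 131511)*((-1/3 + (1/6)*604*40) + 438536) = -349291*((-1/3 + 12080/3) + 438536) = -349291*(12079/3 + 438536) = -349291*1327687/3 = -463749119917/3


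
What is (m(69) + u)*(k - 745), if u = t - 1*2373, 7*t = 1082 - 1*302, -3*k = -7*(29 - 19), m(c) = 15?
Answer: 11348930/7 ≈ 1.6213e+6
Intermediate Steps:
k = 70/3 (k = -(-7)*(29 - 19)/3 = -(-7)*10/3 = -1/3*(-70) = 70/3 ≈ 23.333)
t = 780/7 (t = (1082 - 1*302)/7 = (1082 - 302)/7 = (1/7)*780 = 780/7 ≈ 111.43)
u = -15831/7 (u = 780/7 - 1*2373 = 780/7 - 2373 = -15831/7 ≈ -2261.6)
(m(69) + u)*(k - 745) = (15 - 15831/7)*(70/3 - 745) = -15726/7*(-2165/3) = 11348930/7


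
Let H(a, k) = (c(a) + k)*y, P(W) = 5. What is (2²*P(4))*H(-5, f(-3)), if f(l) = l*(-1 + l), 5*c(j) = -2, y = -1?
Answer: -232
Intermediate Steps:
c(j) = -⅖ (c(j) = (⅕)*(-2) = -⅖)
H(a, k) = ⅖ - k (H(a, k) = (-⅖ + k)*(-1) = ⅖ - k)
(2²*P(4))*H(-5, f(-3)) = (2²*5)*(⅖ - (-3)*(-1 - 3)) = (4*5)*(⅖ - (-3)*(-4)) = 20*(⅖ - 1*12) = 20*(⅖ - 12) = 20*(-58/5) = -232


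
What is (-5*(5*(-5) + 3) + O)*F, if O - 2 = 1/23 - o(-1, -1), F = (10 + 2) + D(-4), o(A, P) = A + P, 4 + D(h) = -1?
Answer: 18361/23 ≈ 798.30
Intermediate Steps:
D(h) = -5 (D(h) = -4 - 1 = -5)
F = 7 (F = (10 + 2) - 5 = 12 - 5 = 7)
O = 93/23 (O = 2 + (1/23 - (-1 - 1)) = 2 + (1/23 - 1*(-2)) = 2 + (1/23 + 2) = 2 + 47/23 = 93/23 ≈ 4.0435)
(-5*(5*(-5) + 3) + O)*F = (-5*(5*(-5) + 3) + 93/23)*7 = (-5*(-25 + 3) + 93/23)*7 = (-5*(-22) + 93/23)*7 = (110 + 93/23)*7 = (2623/23)*7 = 18361/23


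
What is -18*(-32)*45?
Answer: 25920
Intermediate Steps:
-18*(-32)*45 = 576*45 = 25920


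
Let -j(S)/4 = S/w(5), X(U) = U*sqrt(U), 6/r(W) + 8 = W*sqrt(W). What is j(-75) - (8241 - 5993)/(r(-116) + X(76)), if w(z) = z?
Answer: 60 - 2248/(-6/(8 + 232*I*sqrt(29)) + 152*sqrt(19)) ≈ 56.607 + 2.4592e-5*I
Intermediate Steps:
r(W) = 6/(-8 + W**(3/2)) (r(W) = 6/(-8 + W*sqrt(W)) = 6/(-8 + W**(3/2)))
X(U) = U**(3/2)
j(S) = -4*S/5
j(-75) - (8241 - 5993)/(r(-116) + X(76)) = -4/5*(-75) - (8241 - 5993)/(6/(-8 + (-116)**(3/2)) + 76**(3/2)) = 60 - 2248/(6/(-8 - 232*I*sqrt(29)) + 152*sqrt(19))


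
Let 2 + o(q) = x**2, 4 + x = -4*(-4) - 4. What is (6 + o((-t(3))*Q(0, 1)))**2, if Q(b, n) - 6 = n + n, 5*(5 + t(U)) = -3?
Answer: 4624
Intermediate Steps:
t(U) = -28/5 (t(U) = -5 + (1/5)*(-3) = -5 - 3/5 = -28/5)
x = 8 (x = -4 + (-4*(-4) - 4) = -4 + (16 - 4) = -4 + 12 = 8)
Q(b, n) = 6 + 2*n (Q(b, n) = 6 + (n + n) = 6 + 2*n)
o(q) = 62 (o(q) = -2 + 8**2 = -2 + 64 = 62)
(6 + o((-t(3))*Q(0, 1)))**2 = (6 + 62)**2 = 68**2 = 4624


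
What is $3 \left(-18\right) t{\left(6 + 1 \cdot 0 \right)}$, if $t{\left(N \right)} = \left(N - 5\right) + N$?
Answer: $-378$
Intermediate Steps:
$t{\left(N \right)} = -5 + 2 N$ ($t{\left(N \right)} = \left(-5 + N\right) + N = -5 + 2 N$)
$3 \left(-18\right) t{\left(6 + 1 \cdot 0 \right)} = 3 \left(-18\right) \left(-5 + 2 \left(6 + 1 \cdot 0\right)\right) = - 54 \left(-5 + 2 \left(6 + 0\right)\right) = - 54 \left(-5 + 2 \cdot 6\right) = - 54 \left(-5 + 12\right) = \left(-54\right) 7 = -378$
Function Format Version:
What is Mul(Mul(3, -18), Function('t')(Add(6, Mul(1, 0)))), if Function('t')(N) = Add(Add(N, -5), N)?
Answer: -378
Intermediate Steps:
Function('t')(N) = Add(-5, Mul(2, N)) (Function('t')(N) = Add(Add(-5, N), N) = Add(-5, Mul(2, N)))
Mul(Mul(3, -18), Function('t')(Add(6, Mul(1, 0)))) = Mul(Mul(3, -18), Add(-5, Mul(2, Add(6, Mul(1, 0))))) = Mul(-54, Add(-5, Mul(2, Add(6, 0)))) = Mul(-54, Add(-5, Mul(2, 6))) = Mul(-54, Add(-5, 12)) = Mul(-54, 7) = -378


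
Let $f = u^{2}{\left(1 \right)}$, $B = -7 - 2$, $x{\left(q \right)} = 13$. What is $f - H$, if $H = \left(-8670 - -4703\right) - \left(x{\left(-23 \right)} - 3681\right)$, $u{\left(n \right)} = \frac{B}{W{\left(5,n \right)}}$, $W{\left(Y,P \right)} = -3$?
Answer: $308$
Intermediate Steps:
$B = -9$ ($B = -7 - 2 = -9$)
$u{\left(n \right)} = 3$ ($u{\left(n \right)} = - \frac{9}{-3} = \left(-9\right) \left(- \frac{1}{3}\right) = 3$)
$f = 9$ ($f = 3^{2} = 9$)
$H = -299$ ($H = \left(-8670 - -4703\right) - \left(13 - 3681\right) = \left(-8670 + 4703\right) - -3668 = -3967 + 3668 = -299$)
$f - H = 9 - -299 = 9 + 299 = 308$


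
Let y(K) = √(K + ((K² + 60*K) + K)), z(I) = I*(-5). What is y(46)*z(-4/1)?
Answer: 120*√138 ≈ 1409.7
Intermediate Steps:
z(I) = -5*I
y(K) = √(K² + 62*K) (y(K) = √(K + (K² + 61*K)) = √(K² + 62*K))
y(46)*z(-4/1) = √(46*(62 + 46))*(-(-20)/1) = √(46*108)*(-(-20)) = √4968*(-5*(-4)) = (6*√138)*20 = 120*√138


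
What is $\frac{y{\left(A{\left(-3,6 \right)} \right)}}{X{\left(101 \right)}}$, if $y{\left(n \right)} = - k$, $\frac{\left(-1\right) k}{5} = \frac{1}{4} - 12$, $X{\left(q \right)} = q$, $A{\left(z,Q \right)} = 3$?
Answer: $- \frac{235}{404} \approx -0.58168$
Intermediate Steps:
$k = \frac{235}{4}$ ($k = - 5 \left(\frac{1}{4} - 12\right) = \left(-5\right) \left(- \frac{47}{4}\right) = \frac{235}{4} \approx 58.75$)
$y{\left(n \right)} = - \frac{235}{4}$ ($y{\left(n \right)} = \left(-1\right) \frac{235}{4} = - \frac{235}{4}$)
$\frac{y{\left(A{\left(-3,6 \right)} \right)}}{X{\left(101 \right)}} = - \frac{235}{4 \cdot 101} = \left(- \frac{235}{4}\right) \frac{1}{101} = - \frac{235}{404}$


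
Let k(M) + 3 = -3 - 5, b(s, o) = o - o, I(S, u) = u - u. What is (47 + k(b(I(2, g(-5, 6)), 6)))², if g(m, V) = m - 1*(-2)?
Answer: 1296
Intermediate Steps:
g(m, V) = 2 + m (g(m, V) = m + 2 = 2 + m)
I(S, u) = 0
b(s, o) = 0
k(M) = -11 (k(M) = -3 + (-3 - 5) = -3 - 8 = -11)
(47 + k(b(I(2, g(-5, 6)), 6)))² = (47 - 11)² = 36² = 1296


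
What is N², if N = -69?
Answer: 4761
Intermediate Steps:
N² = (-69)² = 4761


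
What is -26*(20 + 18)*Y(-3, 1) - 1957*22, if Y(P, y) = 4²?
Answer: -58862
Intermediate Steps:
Y(P, y) = 16
-26*(20 + 18)*Y(-3, 1) - 1957*22 = -26*(20 + 18)*16 - 1957*22 = -988*16 - 43054 = -26*608 - 43054 = -15808 - 43054 = -58862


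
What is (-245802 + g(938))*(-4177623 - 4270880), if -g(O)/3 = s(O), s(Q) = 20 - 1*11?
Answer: 2076887043987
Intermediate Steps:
s(Q) = 9 (s(Q) = 20 - 11 = 9)
g(O) = -27 (g(O) = -3*9 = -27)
(-245802 + g(938))*(-4177623 - 4270880) = (-245802 - 27)*(-4177623 - 4270880) = -245829*(-8448503) = 2076887043987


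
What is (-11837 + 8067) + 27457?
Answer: 23687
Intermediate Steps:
(-11837 + 8067) + 27457 = -3770 + 27457 = 23687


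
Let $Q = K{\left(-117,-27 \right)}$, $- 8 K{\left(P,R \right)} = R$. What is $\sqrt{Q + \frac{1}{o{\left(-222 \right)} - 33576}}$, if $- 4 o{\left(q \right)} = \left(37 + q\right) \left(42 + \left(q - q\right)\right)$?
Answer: $\frac{\sqrt{216144493062}}{253068} \approx 1.8371$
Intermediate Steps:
$o{\left(q \right)} = - \frac{777}{2} - \frac{21 q}{2}$ ($o{\left(q \right)} = - \frac{\left(37 + q\right) \left(42 + \left(q - q\right)\right)}{4} = - \frac{\left(37 + q\right) \left(42 + 0\right)}{4} = - \frac{\left(37 + q\right) 42}{4} = - \frac{1554 + 42 q}{4} = - \frac{777}{2} - \frac{21 q}{2}$)
$K{\left(P,R \right)} = - \frac{R}{8}$
$Q = \frac{27}{8}$ ($Q = \left(- \frac{1}{8}\right) \left(-27\right) = \frac{27}{8} \approx 3.375$)
$\sqrt{Q + \frac{1}{o{\left(-222 \right)} - 33576}} = \sqrt{\frac{27}{8} + \frac{1}{\left(- \frac{777}{2} - -2331\right) - 33576}} = \sqrt{\frac{27}{8} + \frac{1}{\left(- \frac{777}{2} + 2331\right) - 33576}} = \sqrt{\frac{27}{8} + \frac{1}{\frac{3885}{2} - 33576}} = \sqrt{\frac{27}{8} + \frac{1}{- \frac{63267}{2}}} = \sqrt{\frac{27}{8} - \frac{2}{63267}} = \sqrt{\frac{1708193}{506136}} = \frac{\sqrt{216144493062}}{253068}$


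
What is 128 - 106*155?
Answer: -16302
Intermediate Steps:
128 - 106*155 = 128 - 16430 = -16302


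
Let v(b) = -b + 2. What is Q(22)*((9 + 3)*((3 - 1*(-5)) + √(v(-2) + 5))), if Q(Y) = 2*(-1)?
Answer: -264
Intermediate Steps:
v(b) = 2 - b
Q(Y) = -2
Q(22)*((9 + 3)*((3 - 1*(-5)) + √(v(-2) + 5))) = -2*(9 + 3)*((3 - 1*(-5)) + √((2 - 1*(-2)) + 5)) = -24*((3 + 5) + √((2 + 2) + 5)) = -24*(8 + √(4 + 5)) = -24*(8 + √9) = -24*(8 + 3) = -24*11 = -2*132 = -264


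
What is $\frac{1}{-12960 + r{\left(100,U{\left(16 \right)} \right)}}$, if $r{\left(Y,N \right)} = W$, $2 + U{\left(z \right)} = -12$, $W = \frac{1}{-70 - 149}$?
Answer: $- \frac{219}{2838241} \approx -7.716 \cdot 10^{-5}$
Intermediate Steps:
$W = - \frac{1}{219}$ ($W = \frac{1}{-219} = - \frac{1}{219} \approx -0.0045662$)
$U{\left(z \right)} = -14$ ($U{\left(z \right)} = -2 - 12 = -14$)
$r{\left(Y,N \right)} = - \frac{1}{219}$
$\frac{1}{-12960 + r{\left(100,U{\left(16 \right)} \right)}} = \frac{1}{-12960 - \frac{1}{219}} = \frac{1}{- \frac{2838241}{219}} = - \frac{219}{2838241}$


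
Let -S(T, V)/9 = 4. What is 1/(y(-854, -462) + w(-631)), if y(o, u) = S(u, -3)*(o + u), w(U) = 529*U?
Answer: -1/286423 ≈ -3.4913e-6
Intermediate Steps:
S(T, V) = -36 (S(T, V) = -9*4 = -36)
y(o, u) = -36*o - 36*u (y(o, u) = -36*(o + u) = -36*o - 36*u)
1/(y(-854, -462) + w(-631)) = 1/((-36*(-854) - 36*(-462)) + 529*(-631)) = 1/((30744 + 16632) - 333799) = 1/(47376 - 333799) = 1/(-286423) = -1/286423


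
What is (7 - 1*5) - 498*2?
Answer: -994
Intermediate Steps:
(7 - 1*5) - 498*2 = (7 - 5) - 83*12 = 2 - 996 = -994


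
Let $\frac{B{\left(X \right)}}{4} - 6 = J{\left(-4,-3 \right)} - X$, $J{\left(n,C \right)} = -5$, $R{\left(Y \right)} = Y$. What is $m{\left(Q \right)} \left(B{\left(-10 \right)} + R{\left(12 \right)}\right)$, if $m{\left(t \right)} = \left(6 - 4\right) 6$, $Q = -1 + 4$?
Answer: $672$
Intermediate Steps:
$Q = 3$
$B{\left(X \right)} = 4 - 4 X$ ($B{\left(X \right)} = 24 + 4 \left(-5 - X\right) = 24 - \left(20 + 4 X\right) = 4 - 4 X$)
$m{\left(t \right)} = 12$ ($m{\left(t \right)} = \left(6 - 4\right) 6 = 2 \cdot 6 = 12$)
$m{\left(Q \right)} \left(B{\left(-10 \right)} + R{\left(12 \right)}\right) = 12 \left(\left(4 - -40\right) + 12\right) = 12 \left(\left(4 + 40\right) + 12\right) = 12 \left(44 + 12\right) = 12 \cdot 56 = 672$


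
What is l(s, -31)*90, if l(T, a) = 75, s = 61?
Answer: 6750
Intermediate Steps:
l(s, -31)*90 = 75*90 = 6750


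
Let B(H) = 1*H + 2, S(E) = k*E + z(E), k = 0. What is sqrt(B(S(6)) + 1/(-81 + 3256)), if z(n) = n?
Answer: sqrt(3225927)/635 ≈ 2.8285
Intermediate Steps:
S(E) = E (S(E) = 0*E + E = 0 + E = E)
B(H) = 2 + H (B(H) = H + 2 = 2 + H)
sqrt(B(S(6)) + 1/(-81 + 3256)) = sqrt((2 + 6) + 1/(-81 + 3256)) = sqrt(8 + 1/3175) = sqrt(25401/3175) = sqrt(3225927)/635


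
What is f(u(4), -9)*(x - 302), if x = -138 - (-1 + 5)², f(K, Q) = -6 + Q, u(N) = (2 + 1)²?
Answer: 6840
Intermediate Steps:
u(N) = 9 (u(N) = 3² = 9)
x = -154 (x = -138 - 1*4² = -138 - 1*16 = -138 - 16 = -154)
f(u(4), -9)*(x - 302) = (-6 - 9)*(-154 - 302) = -15*(-456) = 6840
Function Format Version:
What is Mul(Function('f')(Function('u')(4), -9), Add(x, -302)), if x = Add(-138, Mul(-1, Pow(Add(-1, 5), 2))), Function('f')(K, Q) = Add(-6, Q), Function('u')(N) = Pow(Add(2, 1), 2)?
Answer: 6840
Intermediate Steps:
Function('u')(N) = 9 (Function('u')(N) = Pow(3, 2) = 9)
x = -154 (x = Add(-138, Mul(-1, Pow(4, 2))) = Add(-138, Mul(-1, 16)) = Add(-138, -16) = -154)
Mul(Function('f')(Function('u')(4), -9), Add(x, -302)) = Mul(Add(-6, -9), Add(-154, -302)) = Mul(-15, -456) = 6840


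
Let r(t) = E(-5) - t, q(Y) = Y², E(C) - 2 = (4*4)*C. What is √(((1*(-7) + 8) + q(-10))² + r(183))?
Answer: 2*√2485 ≈ 99.700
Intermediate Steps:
E(C) = 2 + 16*C (E(C) = 2 + (4*4)*C = 2 + 16*C)
r(t) = -78 - t (r(t) = (2 + 16*(-5)) - t = (2 - 80) - t = -78 - t)
√(((1*(-7) + 8) + q(-10))² + r(183)) = √(((1*(-7) + 8) + (-10)²)² + (-78 - 1*183)) = √(((-7 + 8) + 100)² + (-78 - 183)) = √((1 + 100)² - 261) = √(101² - 261) = √(10201 - 261) = √9940 = 2*√2485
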